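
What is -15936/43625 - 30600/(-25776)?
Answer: 12835537/15617750 ≈ 0.82186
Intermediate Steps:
-15936/43625 - 30600/(-25776) = -15936*1/43625 - 30600*(-1/25776) = -15936/43625 + 425/358 = 12835537/15617750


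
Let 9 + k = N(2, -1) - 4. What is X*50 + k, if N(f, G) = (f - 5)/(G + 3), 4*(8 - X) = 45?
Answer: -177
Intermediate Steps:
X = -13/4 (X = 8 - ¼*45 = 8 - 45/4 = -13/4 ≈ -3.2500)
N(f, G) = (-5 + f)/(3 + G)
k = -29/2 (k = -9 + ((-5 + 2)/(3 - 1) - 4) = -9 + (-3/2 - 4) = -9 - 11/2 = -29/2 ≈ -14.500)
X*50 + k = -13/4*50 - 29/2 = -325/2 - 29/2 = -177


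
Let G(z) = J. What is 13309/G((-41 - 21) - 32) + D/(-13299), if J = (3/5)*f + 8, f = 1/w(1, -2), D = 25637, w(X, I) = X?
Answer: 28512244/18447 ≈ 1545.6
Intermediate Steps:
f = 1 (f = 1/1 = 1)
J = 43/5 (J = (3/5)*1 + 8 = (3*(⅕))*1 + 8 = (⅗)*1 + 8 = ⅗ + 8 = 43/5 ≈ 8.6000)
G(z) = 43/5
13309/G((-41 - 21) - 32) + D/(-13299) = 13309/(43/5) + 25637/(-13299) = 13309*(5/43) + 25637*(-1/13299) = 66545/43 - 827/429 = 28512244/18447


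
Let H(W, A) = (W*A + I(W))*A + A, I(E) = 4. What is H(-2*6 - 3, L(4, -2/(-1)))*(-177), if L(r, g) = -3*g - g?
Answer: 177000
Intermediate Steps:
L(r, g) = -4*g
H(W, A) = A + A*(4 + A*W) (H(W, A) = (W*A + 4)*A + A = (A*W + 4)*A + A = (4 + A*W)*A + A = A*(4 + A*W) + A = A + A*(4 + A*W))
H(-2*6 - 3, L(4, -2/(-1)))*(-177) = ((-(-8)/(-1))*(5 + (-(-8)/(-1))*(-2*6 - 3)))*(-177) = ((-(-8)*(-1))*(5 + (-(-8)*(-1))*(-12 - 3)))*(-177) = ((-4*2)*(5 - 4*2*(-15)))*(-177) = -8*(5 - 8*(-15))*(-177) = -8*(5 + 120)*(-177) = -8*125*(-177) = -1000*(-177) = 177000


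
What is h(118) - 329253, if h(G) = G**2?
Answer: -315329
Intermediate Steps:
h(118) - 329253 = 118**2 - 329253 = 13924 - 329253 = -315329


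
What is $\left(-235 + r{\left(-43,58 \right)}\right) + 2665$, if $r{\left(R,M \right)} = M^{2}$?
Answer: $5794$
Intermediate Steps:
$\left(-235 + r{\left(-43,58 \right)}\right) + 2665 = \left(-235 + 58^{2}\right) + 2665 = \left(-235 + 3364\right) + 2665 = 3129 + 2665 = 5794$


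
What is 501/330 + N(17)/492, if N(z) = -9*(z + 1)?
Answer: 2681/2255 ≈ 1.1889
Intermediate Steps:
N(z) = -9 - 9*z (N(z) = -9*(1 + z) = -9 - 9*z)
501/330 + N(17)/492 = 501/330 + (-9 - 9*17)/492 = 501*(1/330) + (-9 - 153)*(1/492) = 167/110 - 162*1/492 = 167/110 - 27/82 = 2681/2255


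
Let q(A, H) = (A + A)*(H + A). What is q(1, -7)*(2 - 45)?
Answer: 516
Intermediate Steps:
q(A, H) = 2*A*(A + H) (q(A, H) = (2*A)*(A + H) = 2*A*(A + H))
q(1, -7)*(2 - 45) = (2*1*(1 - 7))*(2 - 45) = (2*1*(-6))*(-43) = -12*(-43) = 516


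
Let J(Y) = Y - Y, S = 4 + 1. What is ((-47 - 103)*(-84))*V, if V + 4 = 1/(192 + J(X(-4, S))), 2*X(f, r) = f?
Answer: -402675/8 ≈ -50334.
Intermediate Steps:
S = 5
X(f, r) = f/2
J(Y) = 0
V = -767/192 (V = -4 + 1/(192 + 0) = -4 + 1/192 = -767/192 ≈ -3.9948)
((-47 - 103)*(-84))*V = ((-47 - 103)*(-84))*(-767/192) = -150*(-84)*(-767/192) = 12600*(-767/192) = -402675/8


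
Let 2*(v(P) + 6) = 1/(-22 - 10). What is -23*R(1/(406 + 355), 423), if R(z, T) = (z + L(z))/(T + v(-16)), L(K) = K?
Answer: -2944/20308807 ≈ -0.00014496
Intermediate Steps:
v(P) = -385/64 (v(P) = -6 + 1/(2*(-22 - 10)) = -6 + (½)/(-32) = -6 + (½)*(-1/32) = -6 - 1/64 = -385/64)
R(z, T) = 2*z/(-385/64 + T) (R(z, T) = (z + z)/(T - 385/64) = (2*z)/(-385/64 + T) = 2*z/(-385/64 + T))
-23*R(1/(406 + 355), 423) = -2944/((406 + 355)*(-385 + 64*423)) = -2944/(761*(-385 + 27072)) = -2944/(761*26687) = -23*128/20308807 = -2944/20308807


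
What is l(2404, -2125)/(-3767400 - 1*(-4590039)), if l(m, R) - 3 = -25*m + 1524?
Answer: -58573/822639 ≈ -0.071201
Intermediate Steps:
l(m, R) = 1527 - 25*m (l(m, R) = 3 + (-25*m + 1524) = 3 + (1524 - 25*m) = 1527 - 25*m)
l(2404, -2125)/(-3767400 - 1*(-4590039)) = (1527 - 25*2404)/(-3767400 - 1*(-4590039)) = (1527 - 60100)/(-3767400 + 4590039) = -58573/822639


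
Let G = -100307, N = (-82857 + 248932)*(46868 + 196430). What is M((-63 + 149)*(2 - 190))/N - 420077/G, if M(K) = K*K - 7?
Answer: 16999732359876569/4052976089612450 ≈ 4.1944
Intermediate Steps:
N = 40405715350 (N = 166075*243298 = 40405715350)
M(K) = -7 + K² (M(K) = K² - 7 = -7 + K²)
M((-63 + 149)*(2 - 190))/N - 420077/G = (-7 + ((-63 + 149)*(2 - 190))²)/40405715350 - 420077/(-100307) = (-7 + (86*(-188))²)*(1/40405715350) - 420077*(-1/100307) = (-7 + (-16168)²)*(1/40405715350) + 420077/100307 = (-7 + 261404224)*(1/40405715350) + 420077/100307 = 261404217*(1/40405715350) + 420077/100307 = 261404217/40405715350 + 420077/100307 = 16999732359876569/4052976089612450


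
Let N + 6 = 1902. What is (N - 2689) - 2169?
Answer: -2962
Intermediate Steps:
N = 1896 (N = -6 + 1902 = 1896)
(N - 2689) - 2169 = (1896 - 2689) - 2169 = -793 - 2169 = -2962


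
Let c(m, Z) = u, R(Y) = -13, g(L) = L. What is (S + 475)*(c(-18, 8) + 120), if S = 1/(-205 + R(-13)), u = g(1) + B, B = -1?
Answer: 6212940/109 ≈ 56999.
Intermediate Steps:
u = 0 (u = 1 - 1 = 0)
S = -1/218 (S = 1/(-205 - 13) = 1/(-218) = -1/218 ≈ -0.0045872)
c(m, Z) = 0
(S + 475)*(c(-18, 8) + 120) = (-1/218 + 475)*(0 + 120) = (103549/218)*120 = 6212940/109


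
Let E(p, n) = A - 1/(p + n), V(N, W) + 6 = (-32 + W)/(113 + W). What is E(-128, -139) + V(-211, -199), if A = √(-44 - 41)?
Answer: -76009/22962 + I*√85 ≈ -3.3102 + 9.2195*I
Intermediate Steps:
V(N, W) = -6 + (-32 + W)/(113 + W)
A = I*√85 (A = √(-85) = I*√85 ≈ 9.2195*I)
E(p, n) = -1/(n + p) + I*√85 (E(p, n) = I*√85 - 1/(p + n) = I*√85 - 1/(n + p) = -1/(n + p) + I*√85)
E(-128, -139) + V(-211, -199) = (-1 + I*(-139)*√85 + I*(-128)*√85)/(-139 - 128) + 5*(-142 - 1*(-199))/(113 - 199) = (-1 - 139*I*√85 - 128*I*√85)/(-267) + 5*(-142 + 199)/(-86) = -(-1 - 267*I*√85)/267 + 5*(-1/86)*57 = (1/267 + I*√85) - 285/86 = -76009/22962 + I*√85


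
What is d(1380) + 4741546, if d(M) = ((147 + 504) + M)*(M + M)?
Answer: 10347106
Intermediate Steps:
d(M) = 2*M*(651 + M) (d(M) = (651 + M)*(2*M) = 2*M*(651 + M))
d(1380) + 4741546 = 2*1380*(651 + 1380) + 4741546 = 2*1380*2031 + 4741546 = 5605560 + 4741546 = 10347106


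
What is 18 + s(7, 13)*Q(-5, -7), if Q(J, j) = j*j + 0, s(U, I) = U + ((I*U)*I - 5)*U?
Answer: 404415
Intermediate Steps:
s(U, I) = U + U*(-5 + U*I**2) (s(U, I) = U + (U*I**2 - 5)*U = U + (-5 + U*I**2)*U = U + U*(-5 + U*I**2))
Q(J, j) = j**2 (Q(J, j) = j**2 + 0 = j**2)
18 + s(7, 13)*Q(-5, -7) = 18 + (7*(-4 + 7*13**2))*(-7)**2 = 18 + (7*(-4 + 7*169))*49 = 18 + (7*(-4 + 1183))*49 = 18 + (7*1179)*49 = 18 + 8253*49 = 18 + 404397 = 404415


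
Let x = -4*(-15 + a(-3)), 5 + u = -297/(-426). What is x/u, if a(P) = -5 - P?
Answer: -9656/611 ≈ -15.804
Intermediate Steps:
u = -611/142 (u = -5 - 297/(-426) = -5 - 297*(-1/426) = -5 + 99/142 = -611/142 ≈ -4.3028)
x = 68 (x = -4*(-15 + (-5 - 1*(-3))) = -4*(-15 + (-5 + 3)) = -4*(-15 - 2) = -4*(-17) = 68)
x/u = 68/(-611/142) = 68*(-142/611) = -9656/611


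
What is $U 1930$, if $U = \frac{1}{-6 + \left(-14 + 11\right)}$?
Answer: $- \frac{1930}{9} \approx -214.44$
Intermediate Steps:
$U = - \frac{1}{9}$ ($U = \frac{1}{-6 - 3} = \frac{1}{-9} = - \frac{1}{9} \approx -0.11111$)
$U 1930 = \left(- \frac{1}{9}\right) 1930 = - \frac{1930}{9}$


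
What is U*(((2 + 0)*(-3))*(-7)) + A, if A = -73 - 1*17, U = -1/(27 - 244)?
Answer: -2784/31 ≈ -89.806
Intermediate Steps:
U = 1/217 (U = -1/(-217) = -1*(-1/217) = 1/217 ≈ 0.0046083)
A = -90 (A = -73 - 17 = -90)
U*(((2 + 0)*(-3))*(-7)) + A = (((2 + 0)*(-3))*(-7))/217 - 90 = ((2*(-3))*(-7))/217 - 90 = (-6*(-7))/217 - 90 = (1/217)*42 - 90 = 6/31 - 90 = -2784/31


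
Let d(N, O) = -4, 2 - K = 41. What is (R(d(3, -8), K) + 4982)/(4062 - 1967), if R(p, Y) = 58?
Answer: 1008/419 ≈ 2.4057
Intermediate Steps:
K = -39 (K = 2 - 1*41 = 2 - 41 = -39)
(R(d(3, -8), K) + 4982)/(4062 - 1967) = (58 + 4982)/(4062 - 1967) = 5040/2095 = 5040*(1/2095) = 1008/419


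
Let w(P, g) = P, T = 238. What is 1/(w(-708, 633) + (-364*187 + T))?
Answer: -1/68538 ≈ -1.4590e-5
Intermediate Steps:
1/(w(-708, 633) + (-364*187 + T)) = 1/(-708 + (-364*187 + 238)) = 1/(-708 + (-68068 + 238)) = 1/(-708 - 67830) = 1/(-68538) = -1/68538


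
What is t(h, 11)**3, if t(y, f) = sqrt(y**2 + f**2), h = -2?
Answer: 625*sqrt(5) ≈ 1397.5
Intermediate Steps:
t(y, f) = sqrt(f**2 + y**2)
t(h, 11)**3 = (sqrt(11**2 + (-2)**2))**3 = (sqrt(121 + 4))**3 = (sqrt(125))**3 = (5*sqrt(5))**3 = 625*sqrt(5)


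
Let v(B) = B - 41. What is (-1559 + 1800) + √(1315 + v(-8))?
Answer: 241 + √1266 ≈ 276.58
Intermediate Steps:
v(B) = -41 + B
(-1559 + 1800) + √(1315 + v(-8)) = (-1559 + 1800) + √(1315 + (-41 - 8)) = 241 + √(1315 - 49) = 241 + √1266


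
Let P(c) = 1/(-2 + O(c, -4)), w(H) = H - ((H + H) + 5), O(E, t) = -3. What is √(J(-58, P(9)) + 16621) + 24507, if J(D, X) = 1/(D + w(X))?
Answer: 24507 + √1638762546/314 ≈ 24636.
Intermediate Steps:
w(H) = -5 - H (w(H) = H - (2*H + 5) = H - (5 + 2*H) = H + (-5 - 2*H) = -5 - H)
P(c) = -⅕ (P(c) = 1/(-2 - 3) = 1/(-5) = -⅕)
J(D, X) = 1/(-5 + D - X) (J(D, X) = 1/(D + (-5 - X)) = 1/(-5 + D - X))
√(J(-58, P(9)) + 16621) + 24507 = √(1/(-5 - 58 - 1*(-⅕)) + 16621) + 24507 = √(1/(-5 - 58 + ⅕) + 16621) + 24507 = √(1/(-314/5) + 16621) + 24507 = √(-5/314 + 16621) + 24507 = √(5218989/314) + 24507 = √1638762546/314 + 24507 = 24507 + √1638762546/314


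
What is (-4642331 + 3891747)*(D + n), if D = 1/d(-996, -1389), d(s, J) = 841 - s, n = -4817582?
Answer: 6642591940259672/1837 ≈ 3.6160e+12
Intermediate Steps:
D = 1/1837 (D = 1/(841 - 1*(-996)) = 1/(841 + 996) = 1/1837 ≈ 0.00054437)
(-4642331 + 3891747)*(D + n) = (-4642331 + 3891747)*(1/1837 - 4817582) = -750584*(-8849898133/1837) = 6642591940259672/1837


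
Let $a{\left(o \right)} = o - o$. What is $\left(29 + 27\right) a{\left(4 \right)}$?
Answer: $0$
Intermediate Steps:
$a{\left(o \right)} = 0$
$\left(29 + 27\right) a{\left(4 \right)} = \left(29 + 27\right) 0 = 56 \cdot 0 = 0$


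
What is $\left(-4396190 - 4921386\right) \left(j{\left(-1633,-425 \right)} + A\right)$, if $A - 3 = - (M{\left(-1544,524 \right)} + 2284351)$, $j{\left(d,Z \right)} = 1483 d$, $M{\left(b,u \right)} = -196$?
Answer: $43847497040216$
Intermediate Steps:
$A = -2284152$ ($A = 3 - \left(-196 + 2284351\right) = 3 - 2284155 = -2284152$)
$\left(-4396190 - 4921386\right) \left(j{\left(-1633,-425 \right)} + A\right) = \left(-4396190 - 4921386\right) \left(1483 \left(-1633\right) - 2284152\right) = - 9317576 \left(-2421739 - 2284152\right) = \left(-9317576\right) \left(-4705891\right) = 43847497040216$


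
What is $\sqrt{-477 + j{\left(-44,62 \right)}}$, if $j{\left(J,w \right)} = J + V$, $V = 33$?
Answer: $2 i \sqrt{122} \approx 22.091 i$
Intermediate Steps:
$j{\left(J,w \right)} = 33 + J$ ($j{\left(J,w \right)} = J + 33 = 33 + J$)
$\sqrt{-477 + j{\left(-44,62 \right)}} = \sqrt{-477 + \left(33 - 44\right)} = \sqrt{-477 - 11} = \sqrt{-488} = 2 i \sqrt{122}$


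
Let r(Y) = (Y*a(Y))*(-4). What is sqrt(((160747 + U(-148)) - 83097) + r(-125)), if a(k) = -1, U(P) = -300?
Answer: 5*sqrt(3074) ≈ 277.22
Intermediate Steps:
r(Y) = 4*Y (r(Y) = (Y*(-1))*(-4) = -Y*(-4) = 4*Y)
sqrt(((160747 + U(-148)) - 83097) + r(-125)) = sqrt(((160747 - 300) - 83097) + 4*(-125)) = sqrt((160447 - 83097) - 500) = sqrt(77350 - 500) = sqrt(76850) = 5*sqrt(3074)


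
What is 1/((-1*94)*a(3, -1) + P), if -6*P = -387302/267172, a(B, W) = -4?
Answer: 801516/301563667 ≈ 0.0026579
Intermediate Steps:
P = 193651/801516 (P = -(-193651)/(3*267172) = -⅙*(-193651/133586) = 193651/801516 ≈ 0.24161)
1/((-1*94)*a(3, -1) + P) = 1/(-1*94*(-4) + 193651/801516) = 1/(-94*(-4) + 193651/801516) = 1/(376 + 193651/801516) = 1/(301563667/801516) = 801516/301563667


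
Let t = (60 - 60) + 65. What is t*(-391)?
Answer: -25415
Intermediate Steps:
t = 65 (t = 0 + 65 = 65)
t*(-391) = 65*(-391) = -25415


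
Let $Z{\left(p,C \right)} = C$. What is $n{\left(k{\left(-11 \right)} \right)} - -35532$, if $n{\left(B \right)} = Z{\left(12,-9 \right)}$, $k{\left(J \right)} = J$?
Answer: $35523$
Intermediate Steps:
$n{\left(B \right)} = -9$
$n{\left(k{\left(-11 \right)} \right)} - -35532 = -9 - -35532 = -9 + 35532 = 35523$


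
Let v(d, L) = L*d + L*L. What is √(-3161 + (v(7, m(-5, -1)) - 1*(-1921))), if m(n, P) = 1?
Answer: 4*I*√77 ≈ 35.1*I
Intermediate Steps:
v(d, L) = L² + L*d (v(d, L) = L*d + L² = L² + L*d)
√(-3161 + (v(7, m(-5, -1)) - 1*(-1921))) = √(-3161 + (1*(1 + 7) - 1*(-1921))) = √(-3161 + (1*8 + 1921)) = √(-3161 + (8 + 1921)) = √(-3161 + 1929) = √(-1232) = 4*I*√77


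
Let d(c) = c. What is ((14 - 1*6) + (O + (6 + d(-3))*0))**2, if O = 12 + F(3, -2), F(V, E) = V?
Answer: 529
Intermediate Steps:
O = 15 (O = 12 + 3 = 15)
((14 - 1*6) + (O + (6 + d(-3))*0))**2 = ((14 - 1*6) + (15 + (6 - 3)*0))**2 = ((14 - 6) + (15 + 3*0))**2 = (8 + (15 + 0))**2 = (8 + 15)**2 = 23**2 = 529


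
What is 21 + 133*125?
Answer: 16646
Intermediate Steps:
21 + 133*125 = 21 + 16625 = 16646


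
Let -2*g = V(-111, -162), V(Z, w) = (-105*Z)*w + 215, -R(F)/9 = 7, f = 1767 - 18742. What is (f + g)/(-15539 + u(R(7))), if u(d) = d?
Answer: -1853945/31204 ≈ -59.414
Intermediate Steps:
f = -16975
R(F) = -63 (R(F) = -9*7 = -63)
V(Z, w) = 215 - 105*Z*w (V(Z, w) = -105*Z*w + 215 = 215 - 105*Z*w)
g = 1887895/2 (g = -(215 - 105*(-111)*(-162))/2 = -(215 - 1888110)/2 = -½*(-1887895) = 1887895/2 ≈ 9.4395e+5)
(f + g)/(-15539 + u(R(7))) = (-16975 + 1887895/2)/(-15539 - 63) = (1853945/2)/(-15602) = (1853945/2)*(-1/15602) = -1853945/31204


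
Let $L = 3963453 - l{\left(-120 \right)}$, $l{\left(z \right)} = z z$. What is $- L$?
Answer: $-3949053$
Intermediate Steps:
$l{\left(z \right)} = z^{2}$
$L = 3949053$ ($L = 3963453 - \left(-120\right)^{2} = 3963453 - 14400 = 3949053$)
$- L = \left(-1\right) 3949053 = -3949053$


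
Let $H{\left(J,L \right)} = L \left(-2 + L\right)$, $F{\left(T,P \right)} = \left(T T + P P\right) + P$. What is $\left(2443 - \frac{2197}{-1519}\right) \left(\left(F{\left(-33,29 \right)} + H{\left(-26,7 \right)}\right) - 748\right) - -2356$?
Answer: $\frac{661445544}{217} \approx 3.0481 \cdot 10^{6}$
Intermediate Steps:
$F{\left(T,P \right)} = P + P^{2} + T^{2}$ ($F{\left(T,P \right)} = \left(T^{2} + P^{2}\right) + P = \left(P^{2} + T^{2}\right) + P = P + P^{2} + T^{2}$)
$\left(2443 - \frac{2197}{-1519}\right) \left(\left(F{\left(-33,29 \right)} + H{\left(-26,7 \right)}\right) - 748\right) - -2356 = \left(2443 - \frac{2197}{-1519}\right) \left(\left(\left(29 + 29^{2} + \left(-33\right)^{2}\right) + 7 \left(-2 + 7\right)\right) - 748\right) - -2356 = \left(2443 - - \frac{2197}{1519}\right) \left(\left(\left(29 + 841 + 1089\right) + 7 \cdot 5\right) - 748\right) + 2356 = \left(2443 + \frac{2197}{1519}\right) \left(\left(1959 + 35\right) - 748\right) + 2356 = \frac{3713114 \left(1994 - 748\right)}{1519} + 2356 = \frac{3713114}{1519} \cdot 1246 + 2356 = \frac{660934292}{217} + 2356 = \frac{661445544}{217}$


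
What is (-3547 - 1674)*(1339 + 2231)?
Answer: -18638970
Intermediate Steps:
(-3547 - 1674)*(1339 + 2231) = -5221*3570 = -18638970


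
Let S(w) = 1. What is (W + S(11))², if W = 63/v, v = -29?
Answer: 1156/841 ≈ 1.3746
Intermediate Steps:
W = -63/29 (W = 63/(-29) = 63*(-1/29) = -63/29 ≈ -2.1724)
(W + S(11))² = (-63/29 + 1)² = (-34/29)² = 1156/841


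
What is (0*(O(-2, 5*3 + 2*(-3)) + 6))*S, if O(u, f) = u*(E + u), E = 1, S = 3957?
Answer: 0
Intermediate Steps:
O(u, f) = u*(1 + u)
(0*(O(-2, 5*3 + 2*(-3)) + 6))*S = (0*(-2*(1 - 2) + 6))*3957 = (0*(-2*(-1) + 6))*3957 = (0*(2 + 6))*3957 = (0*8)*3957 = 0*3957 = 0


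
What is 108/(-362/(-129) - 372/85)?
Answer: -592110/8609 ≈ -68.778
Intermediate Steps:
108/(-362/(-129) - 372/85) = 108/(-362*(-1/129) - 372*1/85) = 108/(362/129 - 372/85) = 108/(-17218/10965) = 108*(-10965/17218) = -592110/8609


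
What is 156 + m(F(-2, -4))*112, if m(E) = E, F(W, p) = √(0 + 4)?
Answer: 380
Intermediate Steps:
F(W, p) = 2 (F(W, p) = √4 = 2)
156 + m(F(-2, -4))*112 = 156 + 2*112 = 156 + 224 = 380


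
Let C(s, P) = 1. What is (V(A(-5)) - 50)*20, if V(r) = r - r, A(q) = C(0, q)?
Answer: -1000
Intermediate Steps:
A(q) = 1
V(r) = 0
(V(A(-5)) - 50)*20 = (0 - 50)*20 = -50*20 = -1000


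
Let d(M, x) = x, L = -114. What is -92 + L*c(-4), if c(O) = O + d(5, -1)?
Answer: 478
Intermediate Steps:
c(O) = -1 + O (c(O) = O - 1 = -1 + O)
-92 + L*c(-4) = -92 - 114*(-1 - 4) = -92 - 114*(-5) = -92 + 570 = 478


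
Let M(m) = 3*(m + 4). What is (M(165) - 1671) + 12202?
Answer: 11038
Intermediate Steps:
M(m) = 12 + 3*m (M(m) = 3*(4 + m) = 12 + 3*m)
(M(165) - 1671) + 12202 = ((12 + 3*165) - 1671) + 12202 = ((12 + 495) - 1671) + 12202 = (507 - 1671) + 12202 = -1164 + 12202 = 11038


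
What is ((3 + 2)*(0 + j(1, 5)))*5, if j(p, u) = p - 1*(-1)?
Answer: 50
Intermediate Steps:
j(p, u) = 1 + p (j(p, u) = p + 1 = 1 + p)
((3 + 2)*(0 + j(1, 5)))*5 = ((3 + 2)*(0 + (1 + 1)))*5 = (5*(0 + 2))*5 = (5*2)*5 = 10*5 = 50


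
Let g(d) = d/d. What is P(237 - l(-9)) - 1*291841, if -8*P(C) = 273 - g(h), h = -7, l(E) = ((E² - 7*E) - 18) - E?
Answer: -291875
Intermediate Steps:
l(E) = -18 + E² - 8*E (l(E) = (-18 + E² - 7*E) - E = -18 + E² - 8*E)
g(d) = 1
P(C) = -34 (P(C) = -(273 - 1*1)/8 = -(273 - 1)/8 = -⅛*272 = -34)
P(237 - l(-9)) - 1*291841 = -34 - 1*291841 = -34 - 291841 = -291875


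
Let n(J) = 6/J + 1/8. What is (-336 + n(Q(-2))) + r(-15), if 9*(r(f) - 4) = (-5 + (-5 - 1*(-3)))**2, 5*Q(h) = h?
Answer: -24583/72 ≈ -341.43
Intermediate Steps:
Q(h) = h/5
n(J) = 1/8 + 6/J (n(J) = 6/J + 1*(1/8) = 6/J + 1/8 = 1/8 + 6/J)
r(f) = 85/9 (r(f) = 4 + (-5 + (-5 - 1*(-3)))**2/9 = 4 + (-5 + (-5 + 3))**2/9 = 4 + (-5 - 2)**2/9 = 4 + (1/9)*(-7)**2 = 4 + (1/9)*49 = 4 + 49/9 = 85/9)
(-336 + n(Q(-2))) + r(-15) = (-336 + (48 + (1/5)*(-2))/(8*(((1/5)*(-2))))) + 85/9 = (-336 + (48 - 2/5)/(8*(-2/5))) + 85/9 = (-336 + (1/8)*(-5/2)*(238/5)) + 85/9 = (-336 - 119/8) + 85/9 = -2807/8 + 85/9 = -24583/72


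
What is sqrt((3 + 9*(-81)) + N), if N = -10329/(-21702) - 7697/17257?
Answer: 3*I*sqrt(1257082604748193670)/124837138 ≈ 26.944*I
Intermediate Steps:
N = 3735753/124837138 (N = -10329*(-1/21702) - 7697*1/17257 = 3443/7234 - 7697/17257 = 3735753/124837138 ≈ 0.029925)
sqrt((3 + 9*(-81)) + N) = sqrt((3 + 9*(-81)) + 3735753/124837138) = sqrt((3 - 729) + 3735753/124837138) = sqrt(-726 + 3735753/124837138) = sqrt(-90628026435/124837138) = 3*I*sqrt(1257082604748193670)/124837138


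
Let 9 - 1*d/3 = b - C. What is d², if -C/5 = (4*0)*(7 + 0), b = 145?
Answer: 166464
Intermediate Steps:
C = 0 (C = -5*4*0*(7 + 0) = -0*7 = -5*0 = 0)
d = -408 (d = 27 - 3*(145 - 1*0) = 27 - 3*(145 + 0) = 27 - 3*145 = 27 - 435 = -408)
d² = (-408)² = 166464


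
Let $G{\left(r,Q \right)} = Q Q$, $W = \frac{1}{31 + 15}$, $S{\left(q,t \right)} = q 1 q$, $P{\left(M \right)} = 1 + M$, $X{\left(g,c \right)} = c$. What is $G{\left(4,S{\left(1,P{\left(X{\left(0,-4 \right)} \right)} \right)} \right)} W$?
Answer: $\frac{1}{46} \approx 0.021739$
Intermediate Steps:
$S{\left(q,t \right)} = q^{2}$ ($S{\left(q,t \right)} = q q = q^{2}$)
$W = \frac{1}{46} \approx 0.021739$
$G{\left(r,Q \right)} = Q^{2}$
$G{\left(4,S{\left(1,P{\left(X{\left(0,-4 \right)} \right)} \right)} \right)} W = \left(1^{2}\right)^{2} \cdot \frac{1}{46} = 1^{2} \cdot \frac{1}{46} = 1 \cdot \frac{1}{46} = \frac{1}{46}$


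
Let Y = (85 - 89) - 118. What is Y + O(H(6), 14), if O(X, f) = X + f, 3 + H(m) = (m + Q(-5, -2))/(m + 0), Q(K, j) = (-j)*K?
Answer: -335/3 ≈ -111.67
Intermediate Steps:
Q(K, j) = -K*j
Y = -122 (Y = -4 - 118 = -122)
H(m) = -3 + (-10 + m)/m (H(m) = -3 + (m - 1*(-5)*(-2))/(m + 0) = -3 + (m - 10)/m = -3 + (-10 + m)/m)
Y + O(H(6), 14) = -122 + ((-2 - 10/6) + 14) = -122 + ((-2 - 10*1/6) + 14) = -122 + ((-2 - 5/3) + 14) = -122 + (-11/3 + 14) = -122 + 31/3 = -335/3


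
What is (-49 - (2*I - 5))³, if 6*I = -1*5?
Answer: -2048383/27 ≈ -75866.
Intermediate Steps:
I = -⅚ (I = (-1*5)/6 = (⅙)*(-5) = -⅚ ≈ -0.83333)
(-49 - (2*I - 5))³ = (-49 - (2*(-⅚) - 5))³ = (-49 - (-5/3 - 5))³ = (-49 - 1*(-20/3))³ = (-49 + 20/3)³ = (-127/3)³ = -2048383/27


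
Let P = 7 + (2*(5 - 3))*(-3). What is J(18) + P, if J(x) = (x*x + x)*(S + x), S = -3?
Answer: 5125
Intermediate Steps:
P = -5 (P = 7 + (2*2)*(-3) = 7 + 4*(-3) = 7 - 12 = -5)
J(x) = (-3 + x)*(x + x²) (J(x) = (x*x + x)*(-3 + x) = (x² + x)*(-3 + x) = (x + x²)*(-3 + x) = (-3 + x)*(x + x²))
J(18) + P = 18*(-3 + 18² - 2*18) - 5 = 18*(-3 + 324 - 36) - 5 = 18*285 - 5 = 5130 - 5 = 5125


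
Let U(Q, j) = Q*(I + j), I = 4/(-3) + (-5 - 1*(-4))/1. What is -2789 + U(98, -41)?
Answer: -21107/3 ≈ -7035.7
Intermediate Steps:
I = -7/3 (I = 4*(-1/3) + (-5 + 4)*1 = -4/3 - 1*1 = -4/3 - 1 = -7/3 ≈ -2.3333)
U(Q, j) = Q*(-7/3 + j)
-2789 + U(98, -41) = -2789 + (1/3)*98*(-7 + 3*(-41)) = -2789 + (1/3)*98*(-7 - 123) = -2789 + (1/3)*98*(-130) = -2789 - 12740/3 = -21107/3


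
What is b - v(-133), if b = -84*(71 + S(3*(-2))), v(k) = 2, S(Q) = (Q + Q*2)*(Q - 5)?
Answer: -22598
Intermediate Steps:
S(Q) = 3*Q*(-5 + Q) (S(Q) = (Q + 2*Q)*(-5 + Q) = (3*Q)*(-5 + Q) = 3*Q*(-5 + Q))
b = -22596 (b = -84*(71 + 3*(3*(-2))*(-5 + 3*(-2))) = -84*(71 + 3*(-6)*(-5 - 6)) = -84*(71 + 3*(-6)*(-11)) = -84*(71 + 198) = -84*269 = -22596)
b - v(-133) = -22596 - 1*2 = -22596 - 2 = -22598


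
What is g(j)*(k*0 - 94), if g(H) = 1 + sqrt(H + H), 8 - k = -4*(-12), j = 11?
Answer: -94 - 94*sqrt(22) ≈ -534.90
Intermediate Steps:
k = -40 (k = 8 - (-4)*(-12) = 8 - 1*48 = 8 - 48 = -40)
g(H) = 1 + sqrt(2)*sqrt(H) (g(H) = 1 + sqrt(2*H) = 1 + sqrt(2)*sqrt(H))
g(j)*(k*0 - 94) = (1 + sqrt(2)*sqrt(11))*(-40*0 - 94) = (1 + sqrt(22))*(0 - 94) = (1 + sqrt(22))*(-94) = -94 - 94*sqrt(22)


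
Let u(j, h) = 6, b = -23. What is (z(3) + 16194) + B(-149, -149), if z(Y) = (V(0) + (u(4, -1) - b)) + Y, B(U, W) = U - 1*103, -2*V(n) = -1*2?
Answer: 15975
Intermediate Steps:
V(n) = 1 (V(n) = -(-1)*2/2 = -1/2*(-2) = 1)
B(U, W) = -103 + U (B(U, W) = U - 103 = -103 + U)
z(Y) = 30 + Y (z(Y) = (1 + (6 - 1*(-23))) + Y = (1 + (6 + 23)) + Y = (1 + 29) + Y = 30 + Y)
(z(3) + 16194) + B(-149, -149) = ((30 + 3) + 16194) + (-103 - 149) = (33 + 16194) - 252 = 16227 - 252 = 15975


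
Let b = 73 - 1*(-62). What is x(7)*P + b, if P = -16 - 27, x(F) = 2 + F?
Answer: -252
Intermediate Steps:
b = 135 (b = 73 + 62 = 135)
P = -43
x(7)*P + b = (2 + 7)*(-43) + 135 = 9*(-43) + 135 = -387 + 135 = -252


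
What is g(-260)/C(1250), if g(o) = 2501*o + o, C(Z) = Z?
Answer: -65052/125 ≈ -520.42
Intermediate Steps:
g(o) = 2502*o
g(-260)/C(1250) = (2502*(-260))/1250 = -650520*1/1250 = -65052/125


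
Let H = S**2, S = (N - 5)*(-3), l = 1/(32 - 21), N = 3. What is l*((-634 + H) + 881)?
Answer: 283/11 ≈ 25.727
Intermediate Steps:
l = 1/11 ≈ 0.090909
S = 6 (S = (3 - 5)*(-3) = -2*(-3) = 6)
H = 36 (H = 6**2 = 36)
l*((-634 + H) + 881) = ((-634 + 36) + 881)/11 = (-598 + 881)/11 = (1/11)*283 = 283/11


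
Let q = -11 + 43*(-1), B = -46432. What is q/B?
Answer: 27/23216 ≈ 0.0011630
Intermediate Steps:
q = -54 (q = -11 - 43 = -54)
q/B = -54/(-46432) = -54*(-1/46432) = 27/23216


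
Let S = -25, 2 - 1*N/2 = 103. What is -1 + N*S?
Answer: 5049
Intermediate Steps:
N = -202 (N = 4 - 2*103 = 4 - 206 = -202)
-1 + N*S = -1 - 202*(-25) = -1 + 5050 = 5049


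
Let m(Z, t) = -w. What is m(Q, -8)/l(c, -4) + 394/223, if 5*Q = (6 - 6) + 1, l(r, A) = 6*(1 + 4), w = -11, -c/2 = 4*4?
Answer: 14273/6690 ≈ 2.1335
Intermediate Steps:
c = -32 (c = -8*4 = -2*16 = -32)
l(r, A) = 30 (l(r, A) = 6*5 = 30)
Q = ⅕ (Q = ((6 - 6) + 1)/5 = (0 + 1)/5 = (⅕)*1 = ⅕ ≈ 0.20000)
m(Z, t) = 11 (m(Z, t) = -1*(-11) = 11)
m(Q, -8)/l(c, -4) + 394/223 = 11/30 + 394/223 = 14273/6690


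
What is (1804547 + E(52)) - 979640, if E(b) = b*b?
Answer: 827611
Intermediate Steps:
E(b) = b**2
(1804547 + E(52)) - 979640 = (1804547 + 52**2) - 979640 = (1804547 + 2704) - 979640 = 1807251 - 979640 = 827611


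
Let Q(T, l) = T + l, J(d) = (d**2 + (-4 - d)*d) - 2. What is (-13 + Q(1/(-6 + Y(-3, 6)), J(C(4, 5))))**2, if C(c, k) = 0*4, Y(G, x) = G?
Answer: 18496/81 ≈ 228.35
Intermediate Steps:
C(c, k) = 0
J(d) = -2 + d**2 + d*(-4 - d) (J(d) = (d**2 + d*(-4 - d)) - 2 = -2 + d**2 + d*(-4 - d))
(-13 + Q(1/(-6 + Y(-3, 6)), J(C(4, 5))))**2 = (-13 + (1/(-6 - 3) + (-2 - 4*0)))**2 = (-13 + (1/(-9) + (-2 + 0)))**2 = (-13 + (-1/9 - 2))**2 = (-13 - 19/9)**2 = (-136/9)**2 = 18496/81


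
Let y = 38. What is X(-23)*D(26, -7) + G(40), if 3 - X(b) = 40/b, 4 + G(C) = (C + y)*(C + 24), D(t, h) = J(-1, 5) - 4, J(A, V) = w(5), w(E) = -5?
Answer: 113743/23 ≈ 4945.3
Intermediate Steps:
J(A, V) = -5
D(t, h) = -9 (D(t, h) = -5 - 4 = -9)
G(C) = -4 + (24 + C)*(38 + C) (G(C) = -4 + (C + 38)*(C + 24) = -4 + (38 + C)*(24 + C) = -4 + (24 + C)*(38 + C))
X(b) = 3 - 40/b
X(-23)*D(26, -7) + G(40) = (3 - 40/(-23))*(-9) + (908 + 40² + 62*40) = (3 - 40*(-1/23))*(-9) + (908 + 1600 + 2480) = (3 + 40/23)*(-9) + 4988 = (109/23)*(-9) + 4988 = -981/23 + 4988 = 113743/23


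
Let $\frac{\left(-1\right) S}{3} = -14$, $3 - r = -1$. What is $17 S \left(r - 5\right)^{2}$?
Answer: $714$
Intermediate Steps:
$r = 4$ ($r = 3 - -1 = 3 + 1 = 4$)
$S = 42$ ($S = \left(-3\right) \left(-14\right) = 42$)
$17 S \left(r - 5\right)^{2} = 17 \cdot 42 \left(4 - 5\right)^{2} = 714 \left(-1\right)^{2} = 714 \cdot 1 = 714$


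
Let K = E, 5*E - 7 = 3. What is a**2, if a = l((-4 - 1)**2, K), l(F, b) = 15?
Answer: 225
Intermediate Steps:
E = 2 (E = 7/5 + (1/5)*3 = 7/5 + 3/5 = 2)
K = 2
a = 15
a**2 = 15**2 = 225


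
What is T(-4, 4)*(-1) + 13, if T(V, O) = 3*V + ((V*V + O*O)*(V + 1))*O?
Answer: 409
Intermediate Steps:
T(V, O) = 3*V + O*(1 + V)*(O² + V²) (T(V, O) = 3*V + ((V² + O²)*(1 + V))*O = 3*V + ((O² + V²)*(1 + V))*O = 3*V + ((1 + V)*(O² + V²))*O = 3*V + O*(1 + V)*(O² + V²))
T(-4, 4)*(-1) + 13 = (4³ + 3*(-4) + 4*(-4)² + 4*(-4)³ - 4*4³)*(-1) + 13 = (64 - 12 + 4*16 + 4*(-64) - 4*64)*(-1) + 13 = (64 - 12 + 64 - 256 - 256)*(-1) + 13 = -396*(-1) + 13 = 396 + 13 = 409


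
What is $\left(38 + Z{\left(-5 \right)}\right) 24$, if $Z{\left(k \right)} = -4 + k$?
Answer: $696$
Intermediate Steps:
$\left(38 + Z{\left(-5 \right)}\right) 24 = \left(38 - 9\right) 24 = 29 \cdot 24 = 696$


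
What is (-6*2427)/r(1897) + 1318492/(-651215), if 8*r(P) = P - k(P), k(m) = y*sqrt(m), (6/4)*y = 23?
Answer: -702496168604/9740222755 - 16076448*sqrt(1897)/28373429 ≈ -96.801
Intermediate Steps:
y = 46/3 (y = (2/3)*23 = 46/3 ≈ 15.333)
k(m) = 46*sqrt(m)/3
r(P) = -23*sqrt(P)/12 + P/8 (r(P) = (P - 46*sqrt(P)/3)/8 = -23*sqrt(P)/12 + P/8)
(-6*2427)/r(1897) + 1318492/(-651215) = (-6*2427)/(-23*sqrt(1897)/12 + (1/8)*1897) + 1318492/(-651215) = -14562/(-23*sqrt(1897)/12 + 1897/8) + 1318492*(-1/651215) = -14562/(1897/8 - 23*sqrt(1897)/12) - 1318492/651215 = -1318492/651215 - 14562/(1897/8 - 23*sqrt(1897)/12)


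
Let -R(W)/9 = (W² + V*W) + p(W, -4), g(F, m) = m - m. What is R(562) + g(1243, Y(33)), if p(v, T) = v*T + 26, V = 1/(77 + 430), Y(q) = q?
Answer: -477020748/169 ≈ -2.8226e+6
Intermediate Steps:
g(F, m) = 0
V = 1/507 ≈ 0.0019724
p(v, T) = 26 + T*v (p(v, T) = T*v + 26 = 26 + T*v)
R(W) = -234 - 9*W² + 6081*W/169 (R(W) = -9*((W² + W/507) + (26 - 4*W)) = -9*(26 + W² - 2027*W/507) = -234 - 9*W² + 6081*W/169)
R(562) + g(1243, Y(33)) = (-234 - 9*562² + (6081/169)*562) + 0 = (-234 - 9*315844 + 3417522/169) + 0 = (-234 - 2842596 + 3417522/169) + 0 = -477020748/169 + 0 = -477020748/169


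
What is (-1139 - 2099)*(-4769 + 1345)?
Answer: 11086912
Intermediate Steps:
(-1139 - 2099)*(-4769 + 1345) = -3238*(-3424) = 11086912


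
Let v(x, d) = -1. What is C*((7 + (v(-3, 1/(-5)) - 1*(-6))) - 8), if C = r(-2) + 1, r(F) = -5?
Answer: -16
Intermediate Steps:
C = -4 (C = -5 + 1 = -4)
C*((7 + (v(-3, 1/(-5)) - 1*(-6))) - 8) = -4*((7 + (-1 - 1*(-6))) - 8) = -4*((7 + (-1 + 6)) - 8) = -4*((7 + 5) - 8) = -4*(12 - 8) = -4*4 = -16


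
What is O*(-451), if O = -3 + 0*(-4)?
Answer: 1353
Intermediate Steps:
O = -3 (O = -3 + 0 = -3)
O*(-451) = -3*(-451) = 1353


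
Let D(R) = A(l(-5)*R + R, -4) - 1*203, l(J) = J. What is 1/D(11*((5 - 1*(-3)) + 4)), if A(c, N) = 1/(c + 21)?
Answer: -507/102922 ≈ -0.0049261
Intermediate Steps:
A(c, N) = 1/(21 + c)
D(R) = -203 + 1/(21 - 4*R) (D(R) = 1/(21 + (-5*R + R)) - 1*203 = 1/(21 - 4*R) - 203 = -203 + 1/(21 - 4*R))
1/D(11*((5 - 1*(-3)) + 4)) = 1/(2*(-2131 + 406*(11*((5 - 1*(-3)) + 4)))/(21 - 44*((5 - 1*(-3)) + 4))) = 1/(2*(-2131 + 406*(11*((5 + 3) + 4)))/(21 - 44*((5 + 3) + 4))) = 1/(2*(-2131 + 406*(11*(8 + 4)))/(21 - 44*(8 + 4))) = 1/(2*(-2131 + 406*(11*12))/(21 - 44*12)) = 1/(2*(-2131 + 406*132)/(21 - 4*132)) = 1/(2*(-2131 + 53592)/(21 - 528)) = 1/(2*51461/(-507)) = 1/(2*(-1/507)*51461) = 1/(-102922/507) = -507/102922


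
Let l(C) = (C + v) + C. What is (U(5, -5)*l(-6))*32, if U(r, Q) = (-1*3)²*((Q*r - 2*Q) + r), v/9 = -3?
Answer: 112320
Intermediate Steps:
v = -27 (v = 9*(-3) = -27)
l(C) = -27 + 2*C (l(C) = (C - 27) + C = (-27 + C) + C = -27 + 2*C)
U(r, Q) = -18*Q + 9*r + 9*Q*r (U(r, Q) = (-3)²*((-2*Q + Q*r) + r) = 9*(r - 2*Q + Q*r) = -18*Q + 9*r + 9*Q*r)
(U(5, -5)*l(-6))*32 = ((-18*(-5) + 9*5 + 9*(-5)*5)*(-27 + 2*(-6)))*32 = ((90 + 45 - 225)*(-27 - 12))*32 = -90*(-39)*32 = 3510*32 = 112320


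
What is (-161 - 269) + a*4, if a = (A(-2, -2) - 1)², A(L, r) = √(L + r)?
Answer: -442 - 16*I ≈ -442.0 - 16.0*I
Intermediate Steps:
a = (-1 + 2*I)² (a = (√(-2 - 2) - 1)² = (√(-4) - 1)² = (2*I - 1)² = (-1 + 2*I)² ≈ -3.0 - 4.0*I)
(-161 - 269) + a*4 = (-161 - 269) + (1 - 2*I)²*4 = -430 + 4*(1 - 2*I)²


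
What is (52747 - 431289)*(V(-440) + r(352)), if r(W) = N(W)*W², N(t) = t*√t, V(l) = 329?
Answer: -124540318 - 66039238098944*√22 ≈ -3.0975e+14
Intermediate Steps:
N(t) = t^(3/2)
r(W) = W^(7/2) (r(W) = W^(3/2)*W² = W^(7/2))
(52747 - 431289)*(V(-440) + r(352)) = (52747 - 431289)*(329 + 352^(7/2)) = -378542*(329 + 174456832*√22) = -124540318 - 66039238098944*√22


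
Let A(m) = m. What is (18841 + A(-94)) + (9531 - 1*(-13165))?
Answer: 41443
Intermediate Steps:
(18841 + A(-94)) + (9531 - 1*(-13165)) = (18841 - 94) + (9531 - 1*(-13165)) = 18747 + (9531 + 13165) = 18747 + 22696 = 41443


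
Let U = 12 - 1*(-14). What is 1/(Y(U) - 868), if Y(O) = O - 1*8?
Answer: -1/850 ≈ -0.0011765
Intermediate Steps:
U = 26 (U = 12 + 14 = 26)
Y(O) = -8 + O (Y(O) = O - 8 = -8 + O)
1/(Y(U) - 868) = 1/((-8 + 26) - 868) = 1/(18 - 868) = 1/(-850) = -1/850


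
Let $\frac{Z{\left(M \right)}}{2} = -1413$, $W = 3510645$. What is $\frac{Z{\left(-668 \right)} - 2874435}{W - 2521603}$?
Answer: $- \frac{2877261}{989042} \approx -2.9091$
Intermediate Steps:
$Z{\left(M \right)} = -2826$ ($Z{\left(M \right)} = 2 \left(-1413\right) = -2826$)
$\frac{Z{\left(-668 \right)} - 2874435}{W - 2521603} = \frac{-2826 - 2874435}{3510645 - 2521603} = - \frac{2877261}{989042}$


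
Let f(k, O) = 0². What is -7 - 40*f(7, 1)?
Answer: -7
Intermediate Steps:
f(k, O) = 0
-7 - 40*f(7, 1) = -7 - 40*0 = -7 + 0 = -7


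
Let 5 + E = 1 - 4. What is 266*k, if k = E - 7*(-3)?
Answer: 3458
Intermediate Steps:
E = -8 (E = -5 + (1 - 4) = -5 - 3 = -8)
k = 13 (k = -8 - 7*(-3) = -8 + 21 = 13)
266*k = 266*13 = 3458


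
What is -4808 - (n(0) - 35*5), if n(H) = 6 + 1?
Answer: -4640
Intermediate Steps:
n(H) = 7
-4808 - (n(0) - 35*5) = -4808 - (7 - 35*5) = -4808 - (7 - 175) = -4808 - 1*(-168) = -4808 + 168 = -4640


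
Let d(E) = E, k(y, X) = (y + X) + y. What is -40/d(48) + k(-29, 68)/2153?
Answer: -10705/12918 ≈ -0.82869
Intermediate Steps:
k(y, X) = X + 2*y (k(y, X) = (X + y) + y = X + 2*y)
-40/d(48) + k(-29, 68)/2153 = -40/48 + (68 + 2*(-29))/2153 = -40*1/48 + (68 - 58)*(1/2153) = -⅚ + 10*(1/2153) = -⅚ + 10/2153 = -10705/12918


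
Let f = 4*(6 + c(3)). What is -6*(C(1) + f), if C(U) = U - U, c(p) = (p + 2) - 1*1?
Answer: -240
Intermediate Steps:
c(p) = 1 + p (c(p) = (2 + p) - 1 = 1 + p)
C(U) = 0
f = 40 (f = 4*(6 + (1 + 3)) = 4*(6 + 4) = 4*10 = 40)
-6*(C(1) + f) = -6*(0 + 40) = -6*40 = -240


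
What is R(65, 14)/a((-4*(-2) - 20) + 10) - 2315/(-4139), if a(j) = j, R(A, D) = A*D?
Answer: -1880930/4139 ≈ -454.44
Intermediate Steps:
R(65, 14)/a((-4*(-2) - 20) + 10) - 2315/(-4139) = (65*14)/((-4*(-2) - 20) + 10) - 2315/(-4139) = 910/((8 - 20) + 10) - 2315*(-1/4139) = 910/(-12 + 10) + 2315/4139 = 910/(-2) + 2315/4139 = 910*(-1/2) + 2315/4139 = -455 + 2315/4139 = -1880930/4139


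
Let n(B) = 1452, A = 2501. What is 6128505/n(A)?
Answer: 2042835/484 ≈ 4220.7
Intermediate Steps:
6128505/n(A) = 6128505/1452 = 6128505*(1/1452) = 2042835/484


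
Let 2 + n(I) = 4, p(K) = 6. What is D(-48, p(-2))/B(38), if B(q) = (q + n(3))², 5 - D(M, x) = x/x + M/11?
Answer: 23/4400 ≈ 0.0052273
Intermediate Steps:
D(M, x) = 4 - M/11 (D(M, x) = 5 - (x/x + M/11) = 5 - (1 + M*(1/11)) = 5 - (1 + M/11) = 5 + (-1 - M/11) = 4 - M/11)
n(I) = 2 (n(I) = -2 + 4 = 2)
B(q) = (2 + q)² (B(q) = (q + 2)² = (2 + q)²)
D(-48, p(-2))/B(38) = (4 - 1/11*(-48))/((2 + 38)²) = (4 + 48/11)/(40²) = (92/11)/1600 = (92/11)*(1/1600) = 23/4400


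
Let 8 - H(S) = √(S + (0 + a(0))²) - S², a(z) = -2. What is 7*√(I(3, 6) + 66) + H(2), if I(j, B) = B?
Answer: 12 - √6 + 42*√2 ≈ 68.948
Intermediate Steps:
H(S) = 8 + S² - √(4 + S) (H(S) = 8 - (√(S + (0 - 2)²) - S²) = 8 - (√(S + (-2)²) - S²) = 8 - (√(S + 4) - S²) = 8 - (√(4 + S) - S²) = 8 + (S² - √(4 + S)) = 8 + S² - √(4 + S))
7*√(I(3, 6) + 66) + H(2) = 7*√(6 + 66) + (8 + 2² - √(4 + 2)) = 7*√72 + (8 + 4 - √6) = 7*(6*√2) + (12 - √6) = 42*√2 + (12 - √6) = 12 - √6 + 42*√2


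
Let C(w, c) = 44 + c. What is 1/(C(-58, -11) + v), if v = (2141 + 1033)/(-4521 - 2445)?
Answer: 1161/37784 ≈ 0.030727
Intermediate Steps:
v = -529/1161 (v = 3174/(-6966) = 3174*(-1/6966) = -529/1161 ≈ -0.45564)
1/(C(-58, -11) + v) = 1/((44 - 11) - 529/1161) = 1/(33 - 529/1161) = 1/(37784/1161) = 1161/37784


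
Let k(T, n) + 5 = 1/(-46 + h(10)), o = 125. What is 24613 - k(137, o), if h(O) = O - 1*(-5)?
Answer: 763159/31 ≈ 24618.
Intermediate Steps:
h(O) = 5 + O (h(O) = O + 5 = 5 + O)
k(T, n) = -156/31 (k(T, n) = -5 + 1/(-46 + (5 + 10)) = -5 + 1/(-46 + 15) = -5 + 1/(-31) = -5 - 1/31 = -156/31)
24613 - k(137, o) = 24613 - 1*(-156/31) = 24613 + 156/31 = 763159/31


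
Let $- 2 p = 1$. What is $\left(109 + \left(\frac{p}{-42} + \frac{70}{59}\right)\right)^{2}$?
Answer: $\frac{298272176449}{24561936} \approx 12144.0$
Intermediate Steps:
$p = - \frac{1}{2}$ ($p = \left(- \frac{1}{2}\right) 1 = - \frac{1}{2} \approx -0.5$)
$\left(109 + \left(\frac{p}{-42} + \frac{70}{59}\right)\right)^{2} = \left(109 + \left(- \frac{1}{2 \left(-42\right)} + \frac{70}{59}\right)\right)^{2} = \left(109 + \left(\left(- \frac{1}{2}\right) \left(- \frac{1}{42}\right) + 70 \cdot \frac{1}{59}\right)\right)^{2} = \left(109 + \left(\frac{1}{84} + \frac{70}{59}\right)\right)^{2} = \left(109 + \frac{5939}{4956}\right)^{2} = \left(\frac{546143}{4956}\right)^{2} = \frac{298272176449}{24561936}$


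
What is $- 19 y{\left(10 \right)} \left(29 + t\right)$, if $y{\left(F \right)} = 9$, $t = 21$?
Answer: $-8550$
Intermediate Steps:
$- 19 y{\left(10 \right)} \left(29 + t\right) = - 19 \cdot 9 \left(29 + 21\right) = - 19 \cdot 9 \cdot 50 = \left(-19\right) 450 = -8550$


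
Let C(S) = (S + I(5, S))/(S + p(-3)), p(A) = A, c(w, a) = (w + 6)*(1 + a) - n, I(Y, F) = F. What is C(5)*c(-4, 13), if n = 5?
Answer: 115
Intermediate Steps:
c(w, a) = -5 + (1 + a)*(6 + w) (c(w, a) = (w + 6)*(1 + a) - 1*5 = (6 + w)*(1 + a) - 5 = (1 + a)*(6 + w) - 5 = -5 + (1 + a)*(6 + w))
C(S) = 2*S/(-3 + S) (C(S) = (S + S)/(S - 3) = (2*S)/(-3 + S) = 2*S/(-3 + S))
C(5)*c(-4, 13) = (2*5/(-3 + 5))*(1 - 4 + 6*13 + 13*(-4)) = (2*5/2)*(1 - 4 + 78 - 52) = (2*5*(½))*23 = 5*23 = 115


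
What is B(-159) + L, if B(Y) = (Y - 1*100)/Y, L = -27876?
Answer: -4432025/159 ≈ -27874.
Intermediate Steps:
B(Y) = (-100 + Y)/Y (B(Y) = (Y - 100)/Y = (-100 + Y)/Y)
B(-159) + L = (-100 - 159)/(-159) - 27876 = -1/159*(-259) - 27876 = 259/159 - 27876 = -4432025/159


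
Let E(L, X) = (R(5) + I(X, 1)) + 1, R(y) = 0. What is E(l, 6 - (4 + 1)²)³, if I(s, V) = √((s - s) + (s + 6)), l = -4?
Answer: (1 + I*√13)³ ≈ -38.0 - 36.056*I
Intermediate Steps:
I(s, V) = √(6 + s) (I(s, V) = √(0 + (6 + s)) = √(6 + s))
E(L, X) = 1 + √(6 + X) (E(L, X) = (0 + √(6 + X)) + 1 = √(6 + X) + 1 = 1 + √(6 + X))
E(l, 6 - (4 + 1)²)³ = (1 + √(6 + (6 - (4 + 1)²)))³ = (1 + √(6 + (6 - 1*5²)))³ = (1 + √(6 + (6 - 1*25)))³ = (1 + √(6 + (6 - 25)))³ = (1 + √(6 - 19))³ = (1 + √(-13))³ = (1 + I*√13)³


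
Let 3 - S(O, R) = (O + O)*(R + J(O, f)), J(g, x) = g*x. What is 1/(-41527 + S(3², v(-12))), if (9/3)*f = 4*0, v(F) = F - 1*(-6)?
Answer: -1/41416 ≈ -2.4145e-5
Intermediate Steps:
v(F) = 6 + F (v(F) = F + 6 = 6 + F)
f = 0 (f = (4*0)/3 = (⅓)*0 = 0)
S(O, R) = 3 - 2*O*R (S(O, R) = 3 - (O + O)*(R + O*0) = 3 - 2*O*(R + 0) = 3 - 2*O*R)
1/(-41527 + S(3², v(-12))) = 1/(-41527 + (3 - 2*3²*(6 - 12))) = 1/(-41527 + (3 - 2*9*(-6))) = 1/(-41527 + (3 + 108)) = 1/(-41527 + 111) = 1/(-41416) = -1/41416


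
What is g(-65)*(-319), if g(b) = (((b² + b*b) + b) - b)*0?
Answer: 0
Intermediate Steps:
g(b) = 0 (g(b) = (((b² + b²) + b) - b)*0 = ((2*b² + b) - b)*0 = ((b + 2*b²) - b)*0 = (2*b²)*0 = 0)
g(-65)*(-319) = 0*(-319) = 0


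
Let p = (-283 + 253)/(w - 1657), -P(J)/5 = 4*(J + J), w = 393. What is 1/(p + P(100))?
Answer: -632/2527985 ≈ -0.00025000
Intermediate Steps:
P(J) = -40*J (P(J) = -20*(J + J) = -20*2*J = -40*J)
p = 15/632 (p = (-283 + 253)/(393 - 1657) = -30/(-1264) = -30*(-1/1264) = 15/632 ≈ 0.023734)
1/(p + P(100)) = 1/(15/632 - 40*100) = 1/(15/632 - 4000) = 1/(-2527985/632) = -632/2527985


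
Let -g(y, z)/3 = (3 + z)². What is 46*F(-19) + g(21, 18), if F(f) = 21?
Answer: -357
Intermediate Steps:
g(y, z) = -3*(3 + z)²
46*F(-19) + g(21, 18) = 46*21 - 3*(3 + 18)² = 966 - 3*21² = 966 - 3*441 = 966 - 1323 = -357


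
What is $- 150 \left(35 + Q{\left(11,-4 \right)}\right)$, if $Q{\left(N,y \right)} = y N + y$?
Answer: $1950$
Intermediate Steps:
$Q{\left(N,y \right)} = y + N y$ ($Q{\left(N,y \right)} = N y + y = y + N y$)
$- 150 \left(35 + Q{\left(11,-4 \right)}\right) = - 150 \left(35 - 4 \left(1 + 11\right)\right) = - 150 \left(35 - 48\right) = \left(-150\right) \left(-13\right) = 1950$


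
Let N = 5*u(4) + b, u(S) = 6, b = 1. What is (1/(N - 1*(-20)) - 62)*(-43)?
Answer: 135923/51 ≈ 2665.2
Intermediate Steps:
N = 31 (N = 5*6 + 1 = 30 + 1 = 31)
(1/(N - 1*(-20)) - 62)*(-43) = (1/(31 - 1*(-20)) - 62)*(-43) = (1/(31 + 20) - 62)*(-43) = (1/51 - 62)*(-43) = -3161/51*(-43) = 135923/51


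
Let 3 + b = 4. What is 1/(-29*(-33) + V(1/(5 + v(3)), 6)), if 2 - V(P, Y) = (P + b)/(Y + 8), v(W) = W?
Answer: 112/107399 ≈ 0.0010428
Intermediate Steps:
b = 1 (b = -3 + 4 = 1)
V(P, Y) = 2 - (1 + P)/(8 + Y) (V(P, Y) = 2 - (P + 1)/(Y + 8) = 2 - (1 + P)/(8 + Y))
1/(-29*(-33) + V(1/(5 + v(3)), 6)) = 1/(-29*(-33) + (15 - 1/(5 + 3) + 2*6)/(8 + 6)) = 1/(957 + (15 - 1/8 + 12)/14) = 1/(957 + (15 - 1*⅛ + 12)/14) = 1/(957 + (15 - ⅛ + 12)/14) = 1/(957 + (1/14)*(215/8)) = 1/(957 + 215/112) = 1/(107399/112) = 112/107399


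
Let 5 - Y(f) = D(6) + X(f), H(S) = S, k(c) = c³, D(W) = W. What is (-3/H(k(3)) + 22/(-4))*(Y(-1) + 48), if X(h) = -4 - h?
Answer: -2525/9 ≈ -280.56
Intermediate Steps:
Y(f) = 3 + f (Y(f) = 5 - (6 + (-4 - f)) = 5 - (2 - f) = 5 + (-2 + f) = 3 + f)
(-3/H(k(3)) + 22/(-4))*(Y(-1) + 48) = (-3/(3³) + 22/(-4))*((3 - 1) + 48) = (-3/27 + 22*(-¼))*(2 + 48) = (-3*1/27 - 11/2)*50 = (-⅑ - 11/2)*50 = -101/18*50 = -2525/9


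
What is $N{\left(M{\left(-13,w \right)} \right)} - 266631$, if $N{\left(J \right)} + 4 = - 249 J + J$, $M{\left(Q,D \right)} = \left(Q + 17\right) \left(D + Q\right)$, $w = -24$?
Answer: $-229931$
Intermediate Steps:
$M{\left(Q,D \right)} = \left(17 + Q\right) \left(D + Q\right)$
$N{\left(J \right)} = -4 - 248 J$ ($N{\left(J \right)} = -4 + \left(- 249 J + J\right) = -4 - 248 J$)
$N{\left(M{\left(-13,w \right)} \right)} - 266631 = \left(-4 - 248 \left(\left(-13\right)^{2} + 17 \left(-24\right) + 17 \left(-13\right) - -312\right)\right) - 266631 = \left(-4 - 248 \left(169 - 408 - 221 + 312\right)\right) - 266631 = \left(-4 - -36704\right) - 266631 = \left(-4 + 36704\right) - 266631 = 36700 - 266631 = -229931$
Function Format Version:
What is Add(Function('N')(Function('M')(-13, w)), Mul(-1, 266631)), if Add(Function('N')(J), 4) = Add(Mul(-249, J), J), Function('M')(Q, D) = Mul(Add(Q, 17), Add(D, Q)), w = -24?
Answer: -229931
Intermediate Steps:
Function('M')(Q, D) = Mul(Add(17, Q), Add(D, Q))
Function('N')(J) = Add(-4, Mul(-248, J)) (Function('N')(J) = Add(-4, Add(Mul(-249, J), J)) = Add(-4, Mul(-248, J)))
Add(Function('N')(Function('M')(-13, w)), Mul(-1, 266631)) = Add(Add(-4, Mul(-248, Add(Pow(-13, 2), Mul(17, -24), Mul(17, -13), Mul(-24, -13)))), Mul(-1, 266631)) = Add(Add(-4, Mul(-248, Add(169, -408, -221, 312))), -266631) = Add(Add(-4, Mul(-248, -148)), -266631) = Add(Add(-4, 36704), -266631) = Add(36700, -266631) = -229931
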